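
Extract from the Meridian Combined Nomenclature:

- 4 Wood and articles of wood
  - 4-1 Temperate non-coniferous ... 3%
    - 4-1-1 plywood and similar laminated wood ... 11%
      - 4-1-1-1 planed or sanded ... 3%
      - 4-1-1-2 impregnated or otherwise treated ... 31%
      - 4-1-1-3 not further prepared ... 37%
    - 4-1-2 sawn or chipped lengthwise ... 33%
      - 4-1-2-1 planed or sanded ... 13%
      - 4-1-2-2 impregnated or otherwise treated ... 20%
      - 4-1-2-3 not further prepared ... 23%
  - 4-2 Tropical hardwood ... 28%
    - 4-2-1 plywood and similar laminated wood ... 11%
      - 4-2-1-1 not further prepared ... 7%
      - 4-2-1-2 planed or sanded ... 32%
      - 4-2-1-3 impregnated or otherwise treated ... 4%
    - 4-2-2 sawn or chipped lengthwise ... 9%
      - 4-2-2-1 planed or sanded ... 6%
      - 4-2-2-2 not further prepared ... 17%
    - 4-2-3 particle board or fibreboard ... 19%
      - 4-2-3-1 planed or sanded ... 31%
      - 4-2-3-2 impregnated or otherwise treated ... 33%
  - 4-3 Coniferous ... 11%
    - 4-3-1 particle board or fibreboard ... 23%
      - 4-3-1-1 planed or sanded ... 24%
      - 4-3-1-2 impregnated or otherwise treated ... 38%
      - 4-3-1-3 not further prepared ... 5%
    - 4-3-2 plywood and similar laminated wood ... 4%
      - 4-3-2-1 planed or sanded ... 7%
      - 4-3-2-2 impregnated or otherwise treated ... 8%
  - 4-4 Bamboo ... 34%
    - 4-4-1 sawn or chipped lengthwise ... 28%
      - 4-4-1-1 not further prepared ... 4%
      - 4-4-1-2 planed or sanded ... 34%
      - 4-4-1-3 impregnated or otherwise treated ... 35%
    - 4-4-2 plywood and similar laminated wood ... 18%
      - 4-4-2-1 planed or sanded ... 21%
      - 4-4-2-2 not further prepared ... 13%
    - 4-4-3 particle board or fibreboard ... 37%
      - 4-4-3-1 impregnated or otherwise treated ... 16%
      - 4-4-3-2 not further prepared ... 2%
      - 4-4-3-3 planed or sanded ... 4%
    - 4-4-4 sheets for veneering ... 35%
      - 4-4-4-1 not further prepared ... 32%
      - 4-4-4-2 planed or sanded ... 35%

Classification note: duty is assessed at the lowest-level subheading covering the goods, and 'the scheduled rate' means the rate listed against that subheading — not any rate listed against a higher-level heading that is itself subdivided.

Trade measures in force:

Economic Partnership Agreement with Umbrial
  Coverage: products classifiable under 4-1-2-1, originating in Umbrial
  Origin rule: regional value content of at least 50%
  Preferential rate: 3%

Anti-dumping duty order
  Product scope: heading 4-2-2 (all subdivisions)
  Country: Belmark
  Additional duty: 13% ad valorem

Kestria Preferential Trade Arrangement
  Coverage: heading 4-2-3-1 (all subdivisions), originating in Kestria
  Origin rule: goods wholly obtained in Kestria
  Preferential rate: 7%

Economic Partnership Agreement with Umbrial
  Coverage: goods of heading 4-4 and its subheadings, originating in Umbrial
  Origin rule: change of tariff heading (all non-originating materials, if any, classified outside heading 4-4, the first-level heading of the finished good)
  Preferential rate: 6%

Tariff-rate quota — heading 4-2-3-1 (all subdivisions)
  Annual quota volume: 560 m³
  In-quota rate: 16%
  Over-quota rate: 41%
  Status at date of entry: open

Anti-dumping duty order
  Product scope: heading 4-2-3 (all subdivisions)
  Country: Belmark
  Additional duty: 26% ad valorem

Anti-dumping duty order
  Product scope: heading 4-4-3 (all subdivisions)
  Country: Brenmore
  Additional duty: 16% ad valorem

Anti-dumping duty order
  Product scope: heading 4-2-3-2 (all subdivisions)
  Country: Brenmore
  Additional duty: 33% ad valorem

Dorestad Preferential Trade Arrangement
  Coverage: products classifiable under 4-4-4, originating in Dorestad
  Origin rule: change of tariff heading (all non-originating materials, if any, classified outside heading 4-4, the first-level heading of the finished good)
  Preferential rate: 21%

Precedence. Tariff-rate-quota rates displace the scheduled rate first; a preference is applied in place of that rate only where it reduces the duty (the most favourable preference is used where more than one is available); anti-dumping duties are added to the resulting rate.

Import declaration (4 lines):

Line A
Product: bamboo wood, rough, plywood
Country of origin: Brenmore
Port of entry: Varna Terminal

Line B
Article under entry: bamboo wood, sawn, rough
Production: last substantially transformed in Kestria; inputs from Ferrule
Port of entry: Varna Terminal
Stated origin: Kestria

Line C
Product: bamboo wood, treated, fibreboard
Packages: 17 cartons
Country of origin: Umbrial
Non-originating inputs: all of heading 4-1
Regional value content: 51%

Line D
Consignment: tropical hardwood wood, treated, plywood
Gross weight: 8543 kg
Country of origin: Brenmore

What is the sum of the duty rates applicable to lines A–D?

27%

Line A: bamboo → 4-4; plywood → 4-4-2; rough → 4-4-2-2. Scheduled 13%. No special measure applies. → 13%.
Line B: bamboo → 4-4; sawn → 4-4-1; rough → 4-4-1-1. Scheduled 4%. Kestria agreement on 4-2-3-1: 4-4-1-1 not covered. → 4%.
Line C: bamboo → 4-4; fibreboard → 4-4-3; treated → 4-4-3-1. Scheduled 16%. Umbrial agreement on 4-1-2-1: 4-4-3-1 not covered; Umbrial agreement on 4-4: CTH met → 6% available; preferential 6%. → 6%.
Line D: tropical hardwood → 4-2; plywood → 4-2-1; treated → 4-2-1-3. Scheduled 4%. No special measure applies. → 4%.
Sum: 13% + 4% + 6% + 4% = 27%.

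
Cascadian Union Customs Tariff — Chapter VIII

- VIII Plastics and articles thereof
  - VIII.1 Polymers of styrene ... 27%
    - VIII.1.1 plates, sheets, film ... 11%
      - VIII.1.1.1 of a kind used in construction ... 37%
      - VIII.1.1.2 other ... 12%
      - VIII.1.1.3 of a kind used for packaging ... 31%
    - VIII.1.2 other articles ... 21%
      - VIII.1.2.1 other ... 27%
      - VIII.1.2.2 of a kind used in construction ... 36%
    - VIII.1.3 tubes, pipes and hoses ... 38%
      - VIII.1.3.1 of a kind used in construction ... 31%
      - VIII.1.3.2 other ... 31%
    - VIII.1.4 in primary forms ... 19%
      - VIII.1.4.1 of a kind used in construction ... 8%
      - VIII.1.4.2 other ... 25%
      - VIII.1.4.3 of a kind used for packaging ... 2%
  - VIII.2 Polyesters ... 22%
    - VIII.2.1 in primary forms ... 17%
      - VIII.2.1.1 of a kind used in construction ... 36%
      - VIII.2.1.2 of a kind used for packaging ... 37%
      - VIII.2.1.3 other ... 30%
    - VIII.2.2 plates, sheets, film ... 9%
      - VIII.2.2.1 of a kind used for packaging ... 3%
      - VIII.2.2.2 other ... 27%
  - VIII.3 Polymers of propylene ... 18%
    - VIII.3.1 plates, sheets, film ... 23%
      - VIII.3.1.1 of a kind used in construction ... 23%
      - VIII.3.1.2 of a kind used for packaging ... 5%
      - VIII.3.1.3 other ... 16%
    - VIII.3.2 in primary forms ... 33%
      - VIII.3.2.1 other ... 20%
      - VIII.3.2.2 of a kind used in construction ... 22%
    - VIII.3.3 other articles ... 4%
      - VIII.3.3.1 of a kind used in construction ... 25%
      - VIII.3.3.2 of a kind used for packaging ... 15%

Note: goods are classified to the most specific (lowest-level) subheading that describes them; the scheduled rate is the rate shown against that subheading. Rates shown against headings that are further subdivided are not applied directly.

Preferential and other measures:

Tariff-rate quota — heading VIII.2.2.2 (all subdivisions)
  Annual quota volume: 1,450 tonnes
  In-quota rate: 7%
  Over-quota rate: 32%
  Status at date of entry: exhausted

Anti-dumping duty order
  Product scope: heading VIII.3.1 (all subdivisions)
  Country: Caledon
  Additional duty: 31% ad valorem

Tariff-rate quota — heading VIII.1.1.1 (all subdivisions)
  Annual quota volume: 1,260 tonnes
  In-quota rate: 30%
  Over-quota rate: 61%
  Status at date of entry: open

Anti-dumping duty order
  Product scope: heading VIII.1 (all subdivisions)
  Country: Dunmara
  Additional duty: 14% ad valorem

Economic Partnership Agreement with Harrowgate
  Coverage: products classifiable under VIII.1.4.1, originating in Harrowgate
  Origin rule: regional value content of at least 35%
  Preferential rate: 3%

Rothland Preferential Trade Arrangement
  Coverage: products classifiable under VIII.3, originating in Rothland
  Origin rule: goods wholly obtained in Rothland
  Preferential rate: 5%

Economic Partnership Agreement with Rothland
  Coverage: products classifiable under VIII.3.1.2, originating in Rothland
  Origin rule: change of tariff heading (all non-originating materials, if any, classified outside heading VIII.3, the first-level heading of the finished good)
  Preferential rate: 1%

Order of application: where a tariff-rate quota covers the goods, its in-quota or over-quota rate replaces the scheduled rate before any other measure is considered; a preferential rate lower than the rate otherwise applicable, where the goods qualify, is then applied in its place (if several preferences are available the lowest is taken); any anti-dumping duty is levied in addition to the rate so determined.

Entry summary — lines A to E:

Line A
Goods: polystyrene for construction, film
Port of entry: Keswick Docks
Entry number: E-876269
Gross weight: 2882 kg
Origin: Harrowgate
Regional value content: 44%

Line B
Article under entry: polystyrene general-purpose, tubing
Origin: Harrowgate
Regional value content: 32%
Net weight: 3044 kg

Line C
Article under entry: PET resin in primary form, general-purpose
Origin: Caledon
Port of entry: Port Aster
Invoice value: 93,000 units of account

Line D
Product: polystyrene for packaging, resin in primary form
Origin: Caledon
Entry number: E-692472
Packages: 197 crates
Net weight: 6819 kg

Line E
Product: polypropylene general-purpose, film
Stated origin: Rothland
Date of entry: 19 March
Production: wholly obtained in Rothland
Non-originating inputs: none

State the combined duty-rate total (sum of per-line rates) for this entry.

98%

Line A: polystyrene → VIII.1; film → VIII.1.1; for construction → VIII.1.1.1. Scheduled 37%. quota on VIII.1.1.1 open → in-quota 30%; Harrowgate agreement on VIII.1.4.1: VIII.1.1.1 not covered. → 30%.
Line B: polystyrene → VIII.1; tubing → VIII.1.3; general-purpose → VIII.1.3.2. Scheduled 31%. Harrowgate agreement on VIII.1.4.1: VIII.1.3.2 not covered. → 31%.
Line C: PET → VIII.2; resin in primary form → VIII.2.1; general-purpose → VIII.2.1.3. Scheduled 30%. No special measure applies. → 30%.
Line D: polystyrene → VIII.1; resin in primary form → VIII.1.4; for packaging → VIII.1.4.3. Scheduled 2%. No special measure applies. → 2%.
Line E: polypropylene → VIII.3; film → VIII.3.1; general-purpose → VIII.3.1.3. Scheduled 16%. Rothland agreement on VIII.3: wholly obtained → 5% available; Rothland agreement on VIII.3.1.2: VIII.3.1.3 not covered; preferential 5%. → 5%.
Sum: 30% + 31% + 30% + 2% + 5% = 98%.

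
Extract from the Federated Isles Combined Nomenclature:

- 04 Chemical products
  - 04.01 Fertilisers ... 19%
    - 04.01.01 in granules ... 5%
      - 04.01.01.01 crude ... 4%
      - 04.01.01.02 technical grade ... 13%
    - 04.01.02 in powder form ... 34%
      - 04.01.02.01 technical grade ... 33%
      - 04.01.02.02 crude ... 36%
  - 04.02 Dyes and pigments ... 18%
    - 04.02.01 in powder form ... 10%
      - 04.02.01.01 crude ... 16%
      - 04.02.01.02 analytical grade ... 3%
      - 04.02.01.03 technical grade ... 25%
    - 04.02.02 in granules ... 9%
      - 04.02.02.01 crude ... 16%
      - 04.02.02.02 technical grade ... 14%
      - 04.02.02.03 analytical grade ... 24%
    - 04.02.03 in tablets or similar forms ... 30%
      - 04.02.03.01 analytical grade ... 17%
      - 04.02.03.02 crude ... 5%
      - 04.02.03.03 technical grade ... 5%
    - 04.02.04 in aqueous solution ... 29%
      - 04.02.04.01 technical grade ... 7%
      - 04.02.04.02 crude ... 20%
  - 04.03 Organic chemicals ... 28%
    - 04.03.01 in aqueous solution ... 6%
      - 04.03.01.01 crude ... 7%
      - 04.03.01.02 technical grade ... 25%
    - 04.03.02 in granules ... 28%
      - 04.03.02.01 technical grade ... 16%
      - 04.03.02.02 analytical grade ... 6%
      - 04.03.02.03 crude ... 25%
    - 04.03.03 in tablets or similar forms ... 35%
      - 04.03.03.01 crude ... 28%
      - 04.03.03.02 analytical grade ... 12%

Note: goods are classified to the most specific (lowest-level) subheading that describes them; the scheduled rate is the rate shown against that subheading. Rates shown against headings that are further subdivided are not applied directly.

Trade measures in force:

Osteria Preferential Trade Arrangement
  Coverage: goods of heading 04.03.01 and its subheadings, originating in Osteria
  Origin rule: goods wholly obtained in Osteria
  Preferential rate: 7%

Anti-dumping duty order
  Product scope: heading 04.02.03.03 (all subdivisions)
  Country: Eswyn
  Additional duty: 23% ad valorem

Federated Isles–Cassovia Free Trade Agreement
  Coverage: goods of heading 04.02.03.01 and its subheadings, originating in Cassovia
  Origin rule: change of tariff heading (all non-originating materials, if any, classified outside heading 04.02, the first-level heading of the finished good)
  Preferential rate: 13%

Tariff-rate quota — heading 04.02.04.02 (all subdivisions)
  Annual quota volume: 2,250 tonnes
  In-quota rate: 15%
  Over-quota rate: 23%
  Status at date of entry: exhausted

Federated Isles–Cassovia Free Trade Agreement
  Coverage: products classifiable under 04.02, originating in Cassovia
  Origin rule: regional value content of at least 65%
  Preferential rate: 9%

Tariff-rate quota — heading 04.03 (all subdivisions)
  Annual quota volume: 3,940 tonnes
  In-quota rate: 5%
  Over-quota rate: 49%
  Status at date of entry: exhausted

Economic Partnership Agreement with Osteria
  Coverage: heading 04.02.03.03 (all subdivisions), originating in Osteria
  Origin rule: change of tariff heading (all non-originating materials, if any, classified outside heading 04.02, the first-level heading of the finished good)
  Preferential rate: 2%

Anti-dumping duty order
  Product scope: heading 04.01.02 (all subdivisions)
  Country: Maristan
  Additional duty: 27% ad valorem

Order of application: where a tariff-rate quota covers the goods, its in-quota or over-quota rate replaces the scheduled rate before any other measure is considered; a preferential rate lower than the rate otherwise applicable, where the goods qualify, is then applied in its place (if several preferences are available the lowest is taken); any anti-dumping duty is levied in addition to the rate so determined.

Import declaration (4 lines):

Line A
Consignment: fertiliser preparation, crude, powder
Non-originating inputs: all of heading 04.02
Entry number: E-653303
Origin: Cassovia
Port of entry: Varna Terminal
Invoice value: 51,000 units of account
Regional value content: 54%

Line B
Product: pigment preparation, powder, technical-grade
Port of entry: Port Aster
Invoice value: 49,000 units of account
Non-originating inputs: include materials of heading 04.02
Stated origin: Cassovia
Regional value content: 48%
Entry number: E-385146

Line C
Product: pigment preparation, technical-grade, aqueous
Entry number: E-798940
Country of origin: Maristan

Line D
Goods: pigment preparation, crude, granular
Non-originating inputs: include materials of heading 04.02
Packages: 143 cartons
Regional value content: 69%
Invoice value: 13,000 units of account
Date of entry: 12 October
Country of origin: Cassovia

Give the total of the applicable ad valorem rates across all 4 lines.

Line A: fertiliser → 04.01; powder → 04.01.02; crude → 04.01.02.02. Scheduled 36%. Cassovia agreement on 04.02.03.01: 04.01.02.02 not covered; Cassovia agreement on 04.02: 04.01.02.02 not covered. → 36%.
Line B: pigment → 04.02; powder → 04.02.01; technical-grade → 04.02.01.03. Scheduled 25%. Cassovia agreement on 04.02.03.01: 04.02.01.03 not covered; Cassovia agreement on 04.02: RVC < 65%. → 25%.
Line C: pigment → 04.02; aqueous → 04.02.04; technical-grade → 04.02.04.01. Scheduled 7%. No special measure applies. → 7%.
Line D: pigment → 04.02; granular → 04.02.02; crude → 04.02.02.01. Scheduled 16%. Cassovia agreement on 04.02.03.01: 04.02.02.01 not covered; Cassovia agreement on 04.02: RVC ≥ 65% → 9% available; preferential 9%. → 9%.
Sum: 36% + 25% + 7% + 9% = 77%.

77%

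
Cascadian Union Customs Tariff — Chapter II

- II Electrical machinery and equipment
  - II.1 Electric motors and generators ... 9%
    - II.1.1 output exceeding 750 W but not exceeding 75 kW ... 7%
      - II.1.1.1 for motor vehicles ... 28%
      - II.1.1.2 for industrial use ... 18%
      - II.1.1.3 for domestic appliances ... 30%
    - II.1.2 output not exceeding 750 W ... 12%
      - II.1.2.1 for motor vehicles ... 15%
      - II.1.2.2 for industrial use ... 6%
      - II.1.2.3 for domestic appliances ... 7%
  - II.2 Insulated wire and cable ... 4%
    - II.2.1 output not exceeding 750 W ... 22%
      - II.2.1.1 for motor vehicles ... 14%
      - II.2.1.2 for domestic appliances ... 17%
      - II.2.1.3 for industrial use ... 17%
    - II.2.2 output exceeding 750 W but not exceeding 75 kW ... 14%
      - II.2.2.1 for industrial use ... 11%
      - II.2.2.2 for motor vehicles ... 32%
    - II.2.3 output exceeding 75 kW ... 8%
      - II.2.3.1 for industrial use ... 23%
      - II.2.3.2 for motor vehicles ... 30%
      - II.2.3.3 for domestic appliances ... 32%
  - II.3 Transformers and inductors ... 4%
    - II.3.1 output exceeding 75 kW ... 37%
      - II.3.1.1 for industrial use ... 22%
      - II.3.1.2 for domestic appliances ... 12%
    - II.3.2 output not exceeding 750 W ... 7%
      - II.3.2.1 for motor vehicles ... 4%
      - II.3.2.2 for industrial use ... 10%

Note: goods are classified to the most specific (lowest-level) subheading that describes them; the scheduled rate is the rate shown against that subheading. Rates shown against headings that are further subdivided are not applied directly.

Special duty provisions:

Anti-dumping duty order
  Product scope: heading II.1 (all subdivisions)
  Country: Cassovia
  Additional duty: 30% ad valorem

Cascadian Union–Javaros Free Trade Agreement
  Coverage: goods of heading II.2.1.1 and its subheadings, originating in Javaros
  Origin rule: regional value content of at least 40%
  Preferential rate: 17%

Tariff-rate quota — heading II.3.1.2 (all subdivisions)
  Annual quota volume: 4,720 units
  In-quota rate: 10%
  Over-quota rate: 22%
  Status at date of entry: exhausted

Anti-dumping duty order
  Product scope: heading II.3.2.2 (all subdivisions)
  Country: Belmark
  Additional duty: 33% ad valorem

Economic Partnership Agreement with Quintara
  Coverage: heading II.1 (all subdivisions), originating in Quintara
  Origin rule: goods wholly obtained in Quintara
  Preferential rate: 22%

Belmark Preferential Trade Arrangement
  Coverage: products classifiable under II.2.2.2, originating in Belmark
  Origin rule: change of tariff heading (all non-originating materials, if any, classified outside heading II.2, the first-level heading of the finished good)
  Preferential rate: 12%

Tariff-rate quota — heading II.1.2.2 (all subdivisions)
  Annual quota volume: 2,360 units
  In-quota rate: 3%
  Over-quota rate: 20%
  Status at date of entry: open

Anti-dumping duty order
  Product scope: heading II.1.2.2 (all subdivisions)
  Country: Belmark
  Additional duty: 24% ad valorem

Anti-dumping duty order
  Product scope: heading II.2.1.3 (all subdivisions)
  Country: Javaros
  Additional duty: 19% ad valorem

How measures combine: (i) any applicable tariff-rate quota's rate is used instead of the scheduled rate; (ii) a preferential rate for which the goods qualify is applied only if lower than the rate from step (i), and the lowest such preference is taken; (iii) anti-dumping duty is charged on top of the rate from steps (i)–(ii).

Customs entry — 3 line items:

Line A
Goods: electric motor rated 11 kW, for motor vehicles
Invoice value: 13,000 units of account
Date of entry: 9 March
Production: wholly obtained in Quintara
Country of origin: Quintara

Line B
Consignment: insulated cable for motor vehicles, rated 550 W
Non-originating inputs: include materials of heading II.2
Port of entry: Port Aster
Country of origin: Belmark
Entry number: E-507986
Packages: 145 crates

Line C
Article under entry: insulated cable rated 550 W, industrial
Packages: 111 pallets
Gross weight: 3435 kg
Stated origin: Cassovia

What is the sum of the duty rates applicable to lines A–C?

53%

Line A: electric motor → II.1; rated 11 kW → II.1.1; for motor vehicles → II.1.1.1. Scheduled 28%. Quintara agreement on II.1: wholly obtained → 22% available; preferential 22%. → 22%.
Line B: insulated cable → II.2; rated 550 W → II.2.1; for motor vehicles → II.2.1.1. Scheduled 14%. Belmark agreement on II.2.2.2: II.2.1.1 not covered. → 14%.
Line C: insulated cable → II.2; rated 550 W → II.2.1; industrial → II.2.1.3. Scheduled 17%. No special measure applies. → 17%.
Sum: 22% + 14% + 17% = 53%.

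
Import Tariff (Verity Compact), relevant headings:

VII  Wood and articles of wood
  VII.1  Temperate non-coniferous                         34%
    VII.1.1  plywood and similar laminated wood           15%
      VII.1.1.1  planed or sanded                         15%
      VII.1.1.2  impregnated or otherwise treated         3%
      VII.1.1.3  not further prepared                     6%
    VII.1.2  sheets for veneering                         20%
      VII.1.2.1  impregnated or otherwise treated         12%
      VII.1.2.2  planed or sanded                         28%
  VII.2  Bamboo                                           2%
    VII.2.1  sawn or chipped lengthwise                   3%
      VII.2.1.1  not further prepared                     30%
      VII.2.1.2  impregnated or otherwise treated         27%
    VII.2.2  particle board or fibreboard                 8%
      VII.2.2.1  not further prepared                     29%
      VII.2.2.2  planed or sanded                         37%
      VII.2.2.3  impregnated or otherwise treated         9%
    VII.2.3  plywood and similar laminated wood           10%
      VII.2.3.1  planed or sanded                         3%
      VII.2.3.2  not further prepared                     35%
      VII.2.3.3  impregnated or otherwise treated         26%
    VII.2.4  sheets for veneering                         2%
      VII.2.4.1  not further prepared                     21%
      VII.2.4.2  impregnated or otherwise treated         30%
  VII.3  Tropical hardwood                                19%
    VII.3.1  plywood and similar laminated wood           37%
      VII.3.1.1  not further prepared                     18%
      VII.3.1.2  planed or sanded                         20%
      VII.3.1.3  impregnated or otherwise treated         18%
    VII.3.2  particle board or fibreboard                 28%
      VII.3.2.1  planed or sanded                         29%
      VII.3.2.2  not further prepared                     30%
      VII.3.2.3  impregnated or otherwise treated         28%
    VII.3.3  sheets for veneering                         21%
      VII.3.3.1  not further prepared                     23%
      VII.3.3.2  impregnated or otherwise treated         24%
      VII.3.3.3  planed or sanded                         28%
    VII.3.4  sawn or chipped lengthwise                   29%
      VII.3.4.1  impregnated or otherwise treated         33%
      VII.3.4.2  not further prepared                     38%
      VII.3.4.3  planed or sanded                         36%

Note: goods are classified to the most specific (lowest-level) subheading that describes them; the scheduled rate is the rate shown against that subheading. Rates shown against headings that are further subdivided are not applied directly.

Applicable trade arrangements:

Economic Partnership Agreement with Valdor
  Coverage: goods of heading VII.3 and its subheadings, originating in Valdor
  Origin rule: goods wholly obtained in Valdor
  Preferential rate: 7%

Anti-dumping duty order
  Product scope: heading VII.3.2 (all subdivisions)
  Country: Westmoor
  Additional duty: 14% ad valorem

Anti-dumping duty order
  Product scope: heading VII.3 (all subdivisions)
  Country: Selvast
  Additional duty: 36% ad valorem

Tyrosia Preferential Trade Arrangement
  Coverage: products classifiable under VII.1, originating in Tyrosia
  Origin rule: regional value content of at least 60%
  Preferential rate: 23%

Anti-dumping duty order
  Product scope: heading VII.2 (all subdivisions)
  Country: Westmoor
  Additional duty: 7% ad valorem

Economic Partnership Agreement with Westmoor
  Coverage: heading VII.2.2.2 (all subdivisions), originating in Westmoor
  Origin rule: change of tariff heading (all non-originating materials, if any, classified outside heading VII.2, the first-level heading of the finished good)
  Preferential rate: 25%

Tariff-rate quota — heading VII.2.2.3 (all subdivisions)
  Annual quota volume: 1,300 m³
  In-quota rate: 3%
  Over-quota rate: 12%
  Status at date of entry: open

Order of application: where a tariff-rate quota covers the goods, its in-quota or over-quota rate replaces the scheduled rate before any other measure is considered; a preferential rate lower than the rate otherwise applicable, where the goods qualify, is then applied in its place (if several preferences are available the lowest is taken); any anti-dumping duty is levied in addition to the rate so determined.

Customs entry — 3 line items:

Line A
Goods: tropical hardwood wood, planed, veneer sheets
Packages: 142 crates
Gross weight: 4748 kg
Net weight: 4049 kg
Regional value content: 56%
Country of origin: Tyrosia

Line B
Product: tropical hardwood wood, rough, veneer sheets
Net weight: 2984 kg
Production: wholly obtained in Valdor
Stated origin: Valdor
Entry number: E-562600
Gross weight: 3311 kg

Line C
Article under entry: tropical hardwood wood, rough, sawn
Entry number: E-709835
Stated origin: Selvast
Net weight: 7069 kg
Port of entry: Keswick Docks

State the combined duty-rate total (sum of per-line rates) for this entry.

109%

Line A: tropical hardwood → VII.3; veneer sheets → VII.3.3; planed → VII.3.3.3. Scheduled 28%. Tyrosia agreement on VII.1: VII.3.3.3 not covered. → 28%.
Line B: tropical hardwood → VII.3; veneer sheets → VII.3.3; rough → VII.3.3.1. Scheduled 23%. Valdor agreement on VII.3: wholly obtained → 7% available; preferential 7%. → 7%.
Line C: tropical hardwood → VII.3; sawn → VII.3.4; rough → VII.3.4.2. Scheduled 38%. anti-dumping (Selvast, VII.3): +36%; total 38% + 36% = 74%. → 74%.
Sum: 28% + 7% + 74% = 109%.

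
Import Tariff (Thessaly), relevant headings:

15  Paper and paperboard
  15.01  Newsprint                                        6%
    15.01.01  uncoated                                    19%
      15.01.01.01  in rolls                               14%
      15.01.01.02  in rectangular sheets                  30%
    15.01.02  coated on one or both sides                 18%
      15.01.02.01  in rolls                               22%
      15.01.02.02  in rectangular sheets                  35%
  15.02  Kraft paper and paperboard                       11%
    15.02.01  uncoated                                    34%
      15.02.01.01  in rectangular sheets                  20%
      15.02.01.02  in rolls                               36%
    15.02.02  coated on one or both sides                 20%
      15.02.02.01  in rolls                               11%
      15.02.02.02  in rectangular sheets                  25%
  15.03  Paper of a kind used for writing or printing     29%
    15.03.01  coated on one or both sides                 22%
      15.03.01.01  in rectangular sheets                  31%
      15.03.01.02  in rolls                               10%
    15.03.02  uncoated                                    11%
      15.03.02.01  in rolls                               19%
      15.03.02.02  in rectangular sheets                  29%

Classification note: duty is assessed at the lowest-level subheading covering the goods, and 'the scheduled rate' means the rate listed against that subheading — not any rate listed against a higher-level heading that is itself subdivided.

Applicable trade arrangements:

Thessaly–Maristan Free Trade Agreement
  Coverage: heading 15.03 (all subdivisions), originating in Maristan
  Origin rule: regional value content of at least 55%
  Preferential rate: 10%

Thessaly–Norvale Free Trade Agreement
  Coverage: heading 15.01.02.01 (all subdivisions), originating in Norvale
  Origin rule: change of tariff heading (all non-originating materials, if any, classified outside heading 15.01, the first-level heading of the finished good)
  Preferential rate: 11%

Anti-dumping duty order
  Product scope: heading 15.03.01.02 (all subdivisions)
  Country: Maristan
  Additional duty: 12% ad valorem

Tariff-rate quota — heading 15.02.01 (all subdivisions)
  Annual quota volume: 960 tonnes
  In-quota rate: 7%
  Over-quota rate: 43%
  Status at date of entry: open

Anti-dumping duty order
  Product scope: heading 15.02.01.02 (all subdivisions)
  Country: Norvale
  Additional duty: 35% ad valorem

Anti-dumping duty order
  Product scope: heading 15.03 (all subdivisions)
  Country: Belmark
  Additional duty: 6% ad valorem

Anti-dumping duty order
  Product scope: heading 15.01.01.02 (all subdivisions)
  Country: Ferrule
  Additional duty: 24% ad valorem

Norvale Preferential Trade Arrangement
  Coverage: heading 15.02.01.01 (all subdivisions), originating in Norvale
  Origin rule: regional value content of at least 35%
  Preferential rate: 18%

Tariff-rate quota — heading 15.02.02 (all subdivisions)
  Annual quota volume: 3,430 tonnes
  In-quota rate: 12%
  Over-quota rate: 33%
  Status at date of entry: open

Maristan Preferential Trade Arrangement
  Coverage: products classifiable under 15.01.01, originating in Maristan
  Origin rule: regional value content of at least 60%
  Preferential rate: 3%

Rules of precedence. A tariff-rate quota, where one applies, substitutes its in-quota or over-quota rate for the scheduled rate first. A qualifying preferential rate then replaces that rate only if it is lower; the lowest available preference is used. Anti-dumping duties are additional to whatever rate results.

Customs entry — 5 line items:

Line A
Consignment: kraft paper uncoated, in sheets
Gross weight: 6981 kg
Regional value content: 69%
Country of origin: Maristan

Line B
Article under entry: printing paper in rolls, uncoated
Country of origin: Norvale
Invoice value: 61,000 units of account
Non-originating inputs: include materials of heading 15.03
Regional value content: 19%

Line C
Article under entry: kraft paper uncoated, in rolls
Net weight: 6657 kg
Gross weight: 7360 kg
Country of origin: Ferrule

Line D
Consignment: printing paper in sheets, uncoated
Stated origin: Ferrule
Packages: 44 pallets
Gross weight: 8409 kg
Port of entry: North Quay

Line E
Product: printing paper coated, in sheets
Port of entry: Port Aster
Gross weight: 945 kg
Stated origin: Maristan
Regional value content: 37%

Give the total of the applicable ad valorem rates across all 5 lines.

93%

Line A: kraft paper → 15.02; uncoated → 15.02.01; in sheets → 15.02.01.01. Scheduled 20%. quota on 15.02.01 open → in-quota 7%; Maristan agreement on 15.03: 15.02.01.01 not covered; Maristan agreement on 15.01.01: 15.02.01.01 not covered. → 7%.
Line B: printing paper → 15.03; uncoated → 15.03.02; in rolls → 15.03.02.01. Scheduled 19%. Norvale agreement on 15.01.02.01: 15.03.02.01 not covered; Norvale agreement on 15.02.01.01: 15.03.02.01 not covered. → 19%.
Line C: kraft paper → 15.02; uncoated → 15.02.01; in rolls → 15.02.01.02. Scheduled 36%. quota on 15.02.01 open → in-quota 7%. → 7%.
Line D: printing paper → 15.03; uncoated → 15.03.02; in sheets → 15.03.02.02. Scheduled 29%. No special measure applies. → 29%.
Line E: printing paper → 15.03; coated → 15.03.01; in sheets → 15.03.01.01. Scheduled 31%. Maristan agreement on 15.03: RVC < 55%; Maristan agreement on 15.01.01: 15.03.01.01 not covered. → 31%.
Sum: 7% + 19% + 7% + 29% + 31% = 93%.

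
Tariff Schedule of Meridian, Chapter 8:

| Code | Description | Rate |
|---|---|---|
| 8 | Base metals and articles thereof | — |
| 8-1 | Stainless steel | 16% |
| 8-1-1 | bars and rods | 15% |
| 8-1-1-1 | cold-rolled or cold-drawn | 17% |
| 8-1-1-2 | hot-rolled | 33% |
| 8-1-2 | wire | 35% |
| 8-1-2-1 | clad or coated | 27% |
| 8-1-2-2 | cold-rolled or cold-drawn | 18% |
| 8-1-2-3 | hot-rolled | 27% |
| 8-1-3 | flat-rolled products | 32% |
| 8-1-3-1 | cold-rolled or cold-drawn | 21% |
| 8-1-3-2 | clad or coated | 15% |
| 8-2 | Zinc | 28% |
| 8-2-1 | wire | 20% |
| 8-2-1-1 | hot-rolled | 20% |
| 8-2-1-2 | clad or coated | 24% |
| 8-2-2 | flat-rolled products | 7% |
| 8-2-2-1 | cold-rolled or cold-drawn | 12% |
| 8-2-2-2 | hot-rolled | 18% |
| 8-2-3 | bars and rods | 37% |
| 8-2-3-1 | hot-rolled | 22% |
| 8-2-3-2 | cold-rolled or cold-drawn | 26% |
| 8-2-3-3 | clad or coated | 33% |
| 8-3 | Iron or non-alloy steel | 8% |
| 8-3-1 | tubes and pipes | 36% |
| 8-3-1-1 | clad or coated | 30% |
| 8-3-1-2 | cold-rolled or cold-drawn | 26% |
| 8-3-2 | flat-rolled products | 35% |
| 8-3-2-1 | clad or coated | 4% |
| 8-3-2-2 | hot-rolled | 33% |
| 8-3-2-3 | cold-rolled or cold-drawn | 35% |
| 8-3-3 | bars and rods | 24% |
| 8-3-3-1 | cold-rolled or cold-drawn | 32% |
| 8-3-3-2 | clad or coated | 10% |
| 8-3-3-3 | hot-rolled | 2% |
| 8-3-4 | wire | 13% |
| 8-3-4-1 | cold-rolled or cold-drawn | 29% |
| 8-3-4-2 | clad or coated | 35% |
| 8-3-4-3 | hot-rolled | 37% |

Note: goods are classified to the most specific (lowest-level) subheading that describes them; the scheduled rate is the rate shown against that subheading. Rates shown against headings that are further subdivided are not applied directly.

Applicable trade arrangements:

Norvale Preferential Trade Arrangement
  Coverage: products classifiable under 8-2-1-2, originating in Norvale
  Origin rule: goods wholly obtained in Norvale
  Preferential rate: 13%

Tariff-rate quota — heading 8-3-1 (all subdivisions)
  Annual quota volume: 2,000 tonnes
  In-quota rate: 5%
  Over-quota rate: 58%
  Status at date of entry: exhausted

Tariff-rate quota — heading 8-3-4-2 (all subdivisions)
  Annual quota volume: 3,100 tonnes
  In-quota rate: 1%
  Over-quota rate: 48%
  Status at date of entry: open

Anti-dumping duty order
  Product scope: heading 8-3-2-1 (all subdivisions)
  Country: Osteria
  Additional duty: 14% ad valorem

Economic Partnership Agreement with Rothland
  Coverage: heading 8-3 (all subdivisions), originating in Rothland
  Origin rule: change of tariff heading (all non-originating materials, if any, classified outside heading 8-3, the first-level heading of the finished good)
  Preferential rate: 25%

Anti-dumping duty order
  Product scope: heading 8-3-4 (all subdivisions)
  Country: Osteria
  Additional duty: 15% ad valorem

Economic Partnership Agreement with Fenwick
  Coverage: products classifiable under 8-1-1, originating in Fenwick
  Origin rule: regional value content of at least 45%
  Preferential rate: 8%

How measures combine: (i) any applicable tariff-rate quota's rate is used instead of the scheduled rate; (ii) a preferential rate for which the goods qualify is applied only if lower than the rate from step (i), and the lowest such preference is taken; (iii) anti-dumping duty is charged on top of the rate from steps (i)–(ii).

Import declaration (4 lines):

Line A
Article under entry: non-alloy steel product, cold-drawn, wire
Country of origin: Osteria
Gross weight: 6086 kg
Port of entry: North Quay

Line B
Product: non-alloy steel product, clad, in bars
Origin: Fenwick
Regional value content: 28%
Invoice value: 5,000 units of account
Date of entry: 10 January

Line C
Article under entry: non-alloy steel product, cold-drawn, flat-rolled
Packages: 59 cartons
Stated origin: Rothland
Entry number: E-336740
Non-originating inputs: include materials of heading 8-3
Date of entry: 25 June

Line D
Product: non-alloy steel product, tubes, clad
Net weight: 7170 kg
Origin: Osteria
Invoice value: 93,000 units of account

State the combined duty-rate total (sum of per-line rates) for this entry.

147%

Line A: non-alloy steel → 8-3; wire → 8-3-4; cold-drawn → 8-3-4-1. Scheduled 29%. anti-dumping (Osteria, 8-3-4): +15%; total 29% + 15% = 44%. → 44%.
Line B: non-alloy steel → 8-3; in bars → 8-3-3; clad → 8-3-3-2. Scheduled 10%. Fenwick agreement on 8-1-1: 8-3-3-2 not covered. → 10%.
Line C: non-alloy steel → 8-3; flat-rolled → 8-3-2; cold-drawn → 8-3-2-3. Scheduled 35%. Rothland agreement on 8-3: CTH not met. → 35%.
Line D: non-alloy steel → 8-3; tubes → 8-3-1; clad → 8-3-1-1. Scheduled 30%. quota on 8-3-1 exhausted → over-quota 58%. → 58%.
Sum: 44% + 10% + 35% + 58% = 147%.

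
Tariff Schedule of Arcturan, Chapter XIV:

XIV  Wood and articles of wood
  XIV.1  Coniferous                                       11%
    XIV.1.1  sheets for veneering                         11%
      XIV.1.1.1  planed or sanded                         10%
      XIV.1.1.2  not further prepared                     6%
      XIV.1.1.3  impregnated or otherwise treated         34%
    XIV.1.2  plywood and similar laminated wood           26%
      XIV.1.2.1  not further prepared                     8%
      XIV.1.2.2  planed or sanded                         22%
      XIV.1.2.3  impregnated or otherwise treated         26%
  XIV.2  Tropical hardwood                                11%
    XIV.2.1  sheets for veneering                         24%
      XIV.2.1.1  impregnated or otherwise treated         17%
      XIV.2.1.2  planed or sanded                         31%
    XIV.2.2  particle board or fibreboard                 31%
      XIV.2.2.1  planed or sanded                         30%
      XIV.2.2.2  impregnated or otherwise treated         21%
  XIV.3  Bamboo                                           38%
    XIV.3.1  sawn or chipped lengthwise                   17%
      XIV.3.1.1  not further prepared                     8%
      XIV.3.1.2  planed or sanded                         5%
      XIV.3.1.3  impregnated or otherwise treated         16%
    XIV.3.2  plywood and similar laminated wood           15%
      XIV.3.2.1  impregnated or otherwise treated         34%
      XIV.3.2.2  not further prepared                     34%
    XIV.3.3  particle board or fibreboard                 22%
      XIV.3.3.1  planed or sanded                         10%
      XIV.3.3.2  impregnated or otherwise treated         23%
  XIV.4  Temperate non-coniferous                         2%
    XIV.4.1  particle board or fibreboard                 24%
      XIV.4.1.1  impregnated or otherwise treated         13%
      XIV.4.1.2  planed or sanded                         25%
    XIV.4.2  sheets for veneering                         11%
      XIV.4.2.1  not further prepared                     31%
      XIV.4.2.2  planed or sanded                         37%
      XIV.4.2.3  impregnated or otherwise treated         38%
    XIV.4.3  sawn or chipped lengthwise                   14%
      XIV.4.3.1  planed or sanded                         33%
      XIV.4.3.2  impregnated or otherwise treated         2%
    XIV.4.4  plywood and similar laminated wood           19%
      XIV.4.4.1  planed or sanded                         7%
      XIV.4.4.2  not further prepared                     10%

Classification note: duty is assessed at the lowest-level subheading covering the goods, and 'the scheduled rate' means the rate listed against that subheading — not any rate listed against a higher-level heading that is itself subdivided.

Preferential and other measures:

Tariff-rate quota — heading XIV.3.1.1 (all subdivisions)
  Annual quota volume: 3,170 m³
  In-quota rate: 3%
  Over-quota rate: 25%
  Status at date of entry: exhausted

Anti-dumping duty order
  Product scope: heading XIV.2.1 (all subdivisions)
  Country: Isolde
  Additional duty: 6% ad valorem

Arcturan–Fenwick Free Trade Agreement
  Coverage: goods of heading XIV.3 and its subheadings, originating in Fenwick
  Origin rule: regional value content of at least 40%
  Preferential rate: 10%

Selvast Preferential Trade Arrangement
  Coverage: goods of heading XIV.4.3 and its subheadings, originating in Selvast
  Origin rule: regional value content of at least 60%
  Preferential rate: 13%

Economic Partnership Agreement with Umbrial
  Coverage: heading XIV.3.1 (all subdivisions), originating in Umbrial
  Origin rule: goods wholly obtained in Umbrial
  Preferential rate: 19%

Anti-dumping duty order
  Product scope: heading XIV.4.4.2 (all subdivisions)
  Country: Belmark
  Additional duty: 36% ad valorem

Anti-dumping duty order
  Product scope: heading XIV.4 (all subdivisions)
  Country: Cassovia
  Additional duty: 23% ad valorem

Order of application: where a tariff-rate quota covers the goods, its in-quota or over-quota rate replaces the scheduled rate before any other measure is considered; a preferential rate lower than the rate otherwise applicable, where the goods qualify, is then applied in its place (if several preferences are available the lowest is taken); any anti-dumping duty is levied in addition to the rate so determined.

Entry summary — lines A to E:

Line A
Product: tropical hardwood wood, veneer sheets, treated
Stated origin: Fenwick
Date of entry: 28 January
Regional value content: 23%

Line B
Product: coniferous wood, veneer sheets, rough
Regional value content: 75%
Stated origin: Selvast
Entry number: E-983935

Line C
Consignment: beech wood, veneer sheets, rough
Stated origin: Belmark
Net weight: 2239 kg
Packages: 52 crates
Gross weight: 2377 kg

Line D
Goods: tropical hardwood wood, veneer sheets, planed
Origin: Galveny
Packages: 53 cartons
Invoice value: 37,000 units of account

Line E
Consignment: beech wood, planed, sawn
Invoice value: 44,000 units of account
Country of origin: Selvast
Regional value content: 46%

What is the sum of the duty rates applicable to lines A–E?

118%

Line A: tropical hardwood → XIV.2; veneer sheets → XIV.2.1; treated → XIV.2.1.1. Scheduled 17%. Fenwick agreement on XIV.3: XIV.2.1.1 not covered. → 17%.
Line B: coniferous → XIV.1; veneer sheets → XIV.1.1; rough → XIV.1.1.2. Scheduled 6%. Selvast agreement on XIV.4.3: XIV.1.1.2 not covered. → 6%.
Line C: beech → XIV.4; veneer sheets → XIV.4.2; rough → XIV.4.2.1. Scheduled 31%. No special measure applies. → 31%.
Line D: tropical hardwood → XIV.2; veneer sheets → XIV.2.1; planed → XIV.2.1.2. Scheduled 31%. No special measure applies. → 31%.
Line E: beech → XIV.4; sawn → XIV.4.3; planed → XIV.4.3.1. Scheduled 33%. Selvast agreement on XIV.4.3: RVC < 60%. → 33%.
Sum: 17% + 6% + 31% + 31% + 33% = 118%.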